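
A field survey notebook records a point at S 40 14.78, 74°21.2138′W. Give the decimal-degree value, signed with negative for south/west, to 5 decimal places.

-40.24633, -74.35356

Lat: 14.78′ = 0.246333°; total 40.246333
hemisphere S, so the sign is −
λ: 21.2138′ = 0.353563°; total 74.353563
W ⇒ negate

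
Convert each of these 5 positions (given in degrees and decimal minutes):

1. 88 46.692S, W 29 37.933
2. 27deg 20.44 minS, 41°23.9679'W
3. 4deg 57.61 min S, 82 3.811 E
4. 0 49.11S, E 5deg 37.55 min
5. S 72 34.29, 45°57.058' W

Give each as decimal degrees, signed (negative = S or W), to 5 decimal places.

Point 1:
  Latitude: 46.692′ = 0.778200°; total 88.778200
  S ⇒ negate
  Longitude: 37.933′ = 0.632217°; total 29.632217
  W → negative
Point 2:
  Latitude: 27 + 20.44/60 = 27.340667
  S ⇒ negate
  Lon: 23.9679′ = 0.399465°; total 41.399465
  W → negative
Point 3:
  φ: 4 + 57.61/60 = 4.960167
  S → negative
  Lon: 3.811′ = 0.063517°; total 82.063517
  E ⇒ keep positive
Point 4:
  Lat: 49.11′ = 0.818500°; total 0.818500
  hemisphere S, so the sign is −
  λ: 5 + 37.55/60 = 5.625833
  E → positive
Point 5:
  Latitude: 72 + 34.29/60 = 72.571500
  S → negative
  λ: 45 + 57.058/60 = 45.950967
  W → negative

1. -88.77820, -29.63222
2. -27.34067, -41.39947
3. -4.96017, 82.06352
4. -0.81850, 5.62583
5. -72.57150, -45.95097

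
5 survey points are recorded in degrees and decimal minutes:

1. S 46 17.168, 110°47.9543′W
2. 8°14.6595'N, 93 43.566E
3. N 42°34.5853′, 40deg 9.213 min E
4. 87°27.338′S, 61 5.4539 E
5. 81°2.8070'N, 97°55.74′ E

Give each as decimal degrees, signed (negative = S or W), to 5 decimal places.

1. -46.28613, -110.79924
2. 8.24433, 93.72610
3. 42.57642, 40.15355
4. -87.45563, 61.09090
5. 81.04678, 97.92900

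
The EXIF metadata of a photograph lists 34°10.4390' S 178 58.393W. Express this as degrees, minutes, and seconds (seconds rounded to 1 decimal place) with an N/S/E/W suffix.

Latitude: fractional minutes 0.43900 × 60 = 26.340″
Lon: fractional minutes 0.39300 × 60 = 23.580″

34°10′26.3″ S, 178°58′23.6″ W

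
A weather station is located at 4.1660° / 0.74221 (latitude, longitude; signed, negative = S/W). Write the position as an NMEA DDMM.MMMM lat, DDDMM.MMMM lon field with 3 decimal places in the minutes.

0409.960,N / 00044.533,E

Latitude: minutes = (4.166000 − 4) × 60 = 9.96000
Lon: 0° + 0.742210 × 60 = 0° 44.53260′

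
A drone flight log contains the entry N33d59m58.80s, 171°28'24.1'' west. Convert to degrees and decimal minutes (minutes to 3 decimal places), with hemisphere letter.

φ: seconds/60 = 0.98000; minutes = 59 + 0.98000 = 59.98000
Lon: 28 + 24.1/60 = 28.40167′

33° 59.980′ N, 171° 28.402′ W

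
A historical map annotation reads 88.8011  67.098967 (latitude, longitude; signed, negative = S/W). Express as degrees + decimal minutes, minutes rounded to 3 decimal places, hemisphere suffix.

Latitude: fractional part 0.801100 → 48.06600 minutes
Lon: fractional part 0.098967 → 5.93802 minutes

88° 48.066′ N, 67° 5.938′ E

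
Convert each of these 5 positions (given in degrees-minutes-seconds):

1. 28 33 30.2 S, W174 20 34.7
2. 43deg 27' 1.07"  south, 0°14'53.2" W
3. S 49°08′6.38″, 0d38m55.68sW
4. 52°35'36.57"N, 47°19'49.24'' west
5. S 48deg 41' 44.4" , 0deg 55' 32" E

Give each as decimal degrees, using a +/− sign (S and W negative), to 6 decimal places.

1. -28.558389, -174.342972
2. -43.450297, -0.248111
3. -49.135106, -0.648800
4. 52.593492, -47.330344
5. -48.695667, 0.925556

Point 1:
  Lat: 28° + 33/60 + 30.2/3600 = 28 + 0.550000 + 0.008389 = 28.5583889
  S ⇒ negate
  Longitude: 174° + 20/60 + 34.7/3600 = 174 + 0.333333 + 0.009639 = 174.3429722
  W ⇒ negate
Point 2:
  Lat: 43° + 27/60 + 1.07/3600 = 43 + 0.450000 + 0.000297 = 43.4502972
  S ⇒ negate
  Lon: 0° + 14/60 + 53.2/3600 = 0 + 0.233333 + 0.014778 = 0.2481111
  hemisphere W, so the sign is −
Point 3:
  φ: 49° + 8/60 + 6.38/3600 = 49 + 0.133333 + 0.001772 = 49.1351056
  hemisphere S, so the sign is −
  Longitude: 0 + 38/60 + 55.68/3600 = 0.6488000
  hemisphere W, so the sign is −
Point 4:
  Latitude: 52 + 35/60 + 36.57/3600 = 52.5934917
  N ⇒ keep positive
  Lon: 47 + 19/60 + 49.24/3600 = 47.3303444
  W ⇒ negate
Point 5:
  φ: 48° + 41/60 + 44.4/3600 = 48 + 0.683333 + 0.012333 = 48.6956667
  S ⇒ negate
  Lon: 55′ + 32″ = 55.53333′; 0 + 55.53333/60 = 0.9255556
  E → positive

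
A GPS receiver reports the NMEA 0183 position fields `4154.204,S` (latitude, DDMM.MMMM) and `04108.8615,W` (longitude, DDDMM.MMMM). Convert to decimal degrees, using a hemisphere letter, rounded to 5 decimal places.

41.90340° S, 41.14769° W

Latitude: degrees = first 2 digits = 41, minutes = 54.204; 41 + 54.204/60 = 41.903400
λ: split at 3 digits → 041° and 8.8615′; 41 + 8.8615/60 = 41.147692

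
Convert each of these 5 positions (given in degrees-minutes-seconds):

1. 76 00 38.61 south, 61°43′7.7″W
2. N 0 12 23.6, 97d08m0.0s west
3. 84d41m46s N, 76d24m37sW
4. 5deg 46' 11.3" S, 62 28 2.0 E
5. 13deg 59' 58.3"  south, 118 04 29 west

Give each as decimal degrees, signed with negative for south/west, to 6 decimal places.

1. -76.010725, -61.718806
2. 0.206556, -97.133333
3. 84.696111, -76.410278
4. -5.769806, 62.467222
5. -13.999528, -118.074722

Point 1:
  φ: 76° + 0/60 + 38.61/3600 = 76 + 0.000000 + 0.010725 = 76.0107250
  hemisphere S, so the sign is −
  Lon: 61° + 43/60 + 7.7/3600 = 61 + 0.716667 + 0.002139 = 61.7188056
  W → negative
Point 2:
  Latitude: 0 + 12/60 + 23.6/3600 = 0.2065556
  N ⇒ keep positive
  Lon: 97° + 8/60 + 0/3600 = 97 + 0.133333 + 0.000000 = 97.1333333
  W ⇒ negate
Point 3:
  φ: 84° + 41/60 + 46/3600 = 84 + 0.683333 + 0.012778 = 84.6961111
  N → positive
  Longitude: 24′ + 37″ = 24.61667′; 76 + 24.61667/60 = 76.4102778
  W → negative
Point 4:
  φ: 46′ + 11.3″ = 46.18833′; 5 + 46.18833/60 = 5.7698056
  S ⇒ negate
  λ: 28′ + 2″ = 28.03333′; 62 + 28.03333/60 = 62.4672222
  E → positive
Point 5:
  Latitude: 59′ + 58.3″ = 59.97167′; 13 + 59.97167/60 = 13.9995278
  hemisphere S, so the sign is −
  λ: 4′ + 29″ = 4.48333′; 118 + 4.48333/60 = 118.0747222
  W → negative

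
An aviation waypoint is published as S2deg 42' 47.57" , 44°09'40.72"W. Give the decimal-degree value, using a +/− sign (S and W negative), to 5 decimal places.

φ: 42′ + 47.57″ = 42.79283′; 2 + 42.79283/60 = 2.713214
S ⇒ negate
Lon: 9′ + 40.72″ = 9.67867′; 44 + 9.67867/60 = 44.161311
hemisphere W, so the sign is −

-2.71321, -44.16131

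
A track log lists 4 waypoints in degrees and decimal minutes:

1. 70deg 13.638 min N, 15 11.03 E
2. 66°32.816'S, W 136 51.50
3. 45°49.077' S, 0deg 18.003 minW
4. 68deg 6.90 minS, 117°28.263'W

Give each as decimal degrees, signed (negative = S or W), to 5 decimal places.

Point 1:
  Lat: 13.638′ = 0.227300°; total 70.227300
  N ⇒ keep positive
  Lon: 11.03′ = 0.183833°; total 15.183833
  E ⇒ keep positive
Point 2:
  Latitude: 66 + 32.816/60 = 66.546933
  S ⇒ negate
  Longitude: 136 + 51.5/60 = 136.858333
  W → negative
Point 3:
  Latitude: 45 + 49.077/60 = 45.817950
  S → negative
  λ: 0 + 18.003/60 = 0.300050
  hemisphere W, so the sign is −
Point 4:
  φ: 6.9′ = 0.115000°; total 68.115000
  hemisphere S, so the sign is −
  λ: 117 + 28.263/60 = 117.471050
  hemisphere W, so the sign is −

1. 70.22730, 15.18383
2. -66.54693, -136.85833
3. -45.81795, -0.30005
4. -68.11500, -117.47105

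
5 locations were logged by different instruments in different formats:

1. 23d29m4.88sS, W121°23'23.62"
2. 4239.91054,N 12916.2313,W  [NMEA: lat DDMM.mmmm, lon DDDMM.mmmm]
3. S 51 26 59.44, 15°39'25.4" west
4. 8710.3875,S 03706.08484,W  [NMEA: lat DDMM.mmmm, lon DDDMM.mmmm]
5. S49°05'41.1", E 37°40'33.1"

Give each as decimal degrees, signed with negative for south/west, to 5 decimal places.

Point 1:
  Lat: 29′ + 4.88″ = 29.08133′; 23 + 29.08133/60 = 23.484689
  S → negative
  λ: 121° + 23/60 + 23.62/3600 = 121 + 0.383333 + 0.006561 = 121.389894
  hemisphere W, so the sign is −
Point 2:
  Latitude: degrees = first 2 digits = 42, minutes = 39.91054; 42 + 39.91054/60 = 42.665176
  N → positive
  λ: degrees = first 3 digits = 129, minutes = 16.2313; 129 + 16.2313/60 = 129.270522
  W → negative
Point 3:
  φ: 26′ + 59.44″ = 26.99067′; 51 + 26.99067/60 = 51.449844
  S → negative
  Longitude: 39′ + 25.4″ = 39.42333′; 15 + 39.42333/60 = 15.657056
  hemisphere W, so the sign is −
Point 4:
  Lat: split at 2 digits → 87° and 10.3875′; 87 + 10.3875/60 = 87.173125
  hemisphere S, so the sign is −
  λ: split at 3 digits → 037° and 6.08484′; 37 + 6.08484/60 = 37.101414
  W → negative
Point 5:
  φ: 49° + 5/60 + 41.1/3600 = 49 + 0.083333 + 0.011417 = 49.094750
  S ⇒ negate
  Lon: 37° + 40/60 + 33.1/3600 = 37 + 0.666667 + 0.009194 = 37.675861
  E ⇒ keep positive

1. -23.48469, -121.38989
2. 42.66518, -129.27052
3. -51.44984, -15.65706
4. -87.17313, -37.10141
5. -49.09475, 37.67586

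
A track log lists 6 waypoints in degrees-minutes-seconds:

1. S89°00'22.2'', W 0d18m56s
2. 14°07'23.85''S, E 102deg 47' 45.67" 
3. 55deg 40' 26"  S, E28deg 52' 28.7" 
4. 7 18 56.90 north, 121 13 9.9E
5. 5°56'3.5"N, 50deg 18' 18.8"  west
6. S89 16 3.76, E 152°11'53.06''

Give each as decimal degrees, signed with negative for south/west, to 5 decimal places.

Point 1:
  φ: 89 + 0/60 + 22.2/3600 = 89.006167
  S ⇒ negate
  Lon: 0° + 18/60 + 56/3600 = 0 + 0.300000 + 0.015556 = 0.315556
  W → negative
Point 2:
  Latitude: 14° + 7/60 + 23.85/3600 = 14 + 0.116667 + 0.006625 = 14.123292
  S ⇒ negate
  λ: 102° + 47/60 + 45.67/3600 = 102 + 0.783333 + 0.012686 = 102.796019
  E → positive
Point 3:
  Lat: 55 + 40/60 + 26/3600 = 55.673889
  hemisphere S, so the sign is −
  Longitude: 28 + 52/60 + 28.7/3600 = 28.874639
  E ⇒ keep positive
Point 4:
  Lat: 18′ + 56.9″ = 18.94833′; 7 + 18.94833/60 = 7.315806
  N → positive
  λ: 121 + 13/60 + 9.9/3600 = 121.219417
  E ⇒ keep positive
Point 5:
  Lat: 5 + 56/60 + 3.5/3600 = 5.934306
  N → positive
  Longitude: 50° + 18/60 + 18.8/3600 = 50 + 0.300000 + 0.005222 = 50.305222
  hemisphere W, so the sign is −
Point 6:
  Latitude: 16′ + 3.76″ = 16.06267′; 89 + 16.06267/60 = 89.267711
  hemisphere S, so the sign is −
  λ: 152° + 11/60 + 53.06/3600 = 152 + 0.183333 + 0.014739 = 152.198072
  E ⇒ keep positive

1. -89.00617, -0.31556
2. -14.12329, 102.79602
3. -55.67389, 28.87464
4. 7.31581, 121.21942
5. 5.93431, -50.30522
6. -89.26771, 152.19807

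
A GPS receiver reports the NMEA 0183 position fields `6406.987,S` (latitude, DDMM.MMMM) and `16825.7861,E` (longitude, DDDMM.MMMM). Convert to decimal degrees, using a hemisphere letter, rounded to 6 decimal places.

Latitude: degrees = first 2 digits = 64, minutes = 6.987; 64 + 6.987/60 = 64.1164500
λ: degrees = first 3 digits = 168, minutes = 25.7861; 168 + 25.7861/60 = 168.4297683

64.116450° S, 168.429768° E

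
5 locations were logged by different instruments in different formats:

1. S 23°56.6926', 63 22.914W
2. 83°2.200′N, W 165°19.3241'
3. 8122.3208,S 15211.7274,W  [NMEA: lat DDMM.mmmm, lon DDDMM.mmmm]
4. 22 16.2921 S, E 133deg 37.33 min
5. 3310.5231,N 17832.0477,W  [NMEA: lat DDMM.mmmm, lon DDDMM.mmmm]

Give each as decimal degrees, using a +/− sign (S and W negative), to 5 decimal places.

Point 1:
  Latitude: 23 + 56.6926/60 = 23.944877
  S → negative
  Lon: 63 + 22.914/60 = 63.381900
  W ⇒ negate
Point 2:
  Lat: 2.2′ = 0.036667°; total 83.036667
  N ⇒ keep positive
  λ: 165 + 19.3241/60 = 165.322068
  W ⇒ negate
Point 3:
  φ: degrees = first 2 digits = 81, minutes = 22.3208; 81 + 22.3208/60 = 81.372013
  S → negative
  Lon: split at 3 digits → 152° and 11.7274′; 152 + 11.7274/60 = 152.195457
  W ⇒ negate
Point 4:
  φ: 16.2921′ = 0.271535°; total 22.271535
  S → negative
  Longitude: 37.33′ = 0.622167°; total 133.622167
  E ⇒ keep positive
Point 5:
  Latitude: degrees = first 2 digits = 33, minutes = 10.5231; 33 + 10.5231/60 = 33.175385
  N → positive
  λ: split at 3 digits → 178° and 32.0477′; 178 + 32.0477/60 = 178.534128
  W ⇒ negate

1. -23.94488, -63.38190
2. 83.03667, -165.32207
3. -81.37201, -152.19546
4. -22.27154, 133.62217
5. 33.17539, -178.53413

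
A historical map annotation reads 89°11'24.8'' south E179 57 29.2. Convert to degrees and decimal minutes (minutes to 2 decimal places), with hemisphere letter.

Lat: seconds/60 = 0.41333; minutes = 11 + 0.41333 = 11.4133
Lon: 57 + 29.2/60 = 57.4867′

89° 11.41′ S, 179° 57.49′ E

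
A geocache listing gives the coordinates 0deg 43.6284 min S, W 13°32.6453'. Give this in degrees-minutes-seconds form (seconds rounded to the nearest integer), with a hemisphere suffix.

0°43′38″ S, 13°32′39″ W

Lat: 43.62840′ → 43′ and 0.62840 × 60 = 37.70″
Longitude: 32.64530′ → 32′ and 0.64530 × 60 = 38.72″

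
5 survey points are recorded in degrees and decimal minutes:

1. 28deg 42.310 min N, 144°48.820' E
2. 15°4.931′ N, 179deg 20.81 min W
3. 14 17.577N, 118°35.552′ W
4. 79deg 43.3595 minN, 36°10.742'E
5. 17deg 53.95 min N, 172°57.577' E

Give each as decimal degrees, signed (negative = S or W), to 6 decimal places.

Point 1:
  Latitude: 42.31′ = 0.705167°; total 28.7051667
  N → positive
  Longitude: 144 + 48.82/60 = 144.8136667
  E → positive
Point 2:
  Lat: 15 + 4.931/60 = 15.0821833
  N ⇒ keep positive
  λ: 20.81′ = 0.346833°; total 179.3468333
  hemisphere W, so the sign is −
Point 3:
  Latitude: 14 + 17.577/60 = 14.2929500
  N ⇒ keep positive
  Lon: 35.552′ = 0.592533°; total 118.5925333
  W ⇒ negate
Point 4:
  Latitude: 79 + 43.3595/60 = 79.7226583
  N ⇒ keep positive
  Lon: 36 + 10.742/60 = 36.1790333
  E → positive
Point 5:
  Lat: 53.95′ = 0.899167°; total 17.8991667
  N → positive
  Longitude: 172 + 57.577/60 = 172.9596167
  E → positive

1. 28.705167, 144.813667
2. 15.082183, -179.346833
3. 14.292950, -118.592533
4. 79.722658, 36.179033
5. 17.899167, 172.959617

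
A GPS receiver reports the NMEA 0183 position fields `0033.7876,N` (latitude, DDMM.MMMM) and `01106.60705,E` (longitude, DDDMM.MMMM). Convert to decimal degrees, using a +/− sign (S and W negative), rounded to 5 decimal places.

0.56313, 11.11012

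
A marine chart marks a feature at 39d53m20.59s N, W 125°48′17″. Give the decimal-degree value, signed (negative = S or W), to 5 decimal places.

39.88905, -125.80472

φ: 53′ + 20.59″ = 53.34317′; 39 + 53.34317/60 = 39.889053
N ⇒ keep positive
λ: 125° + 48/60 + 17/3600 = 125 + 0.800000 + 0.004722 = 125.804722
W ⇒ negate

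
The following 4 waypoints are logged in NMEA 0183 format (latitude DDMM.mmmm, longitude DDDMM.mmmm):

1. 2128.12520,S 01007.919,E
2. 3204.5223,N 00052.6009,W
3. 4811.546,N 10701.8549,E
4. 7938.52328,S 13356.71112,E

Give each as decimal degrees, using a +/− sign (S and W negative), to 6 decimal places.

1. -21.468753, 10.131983
2. 32.075372, -0.876682
3. 48.192433, 107.030915
4. -79.642055, 133.945185

Point 1:
  φ: split at 2 digits → 21° and 28.1252′; 21 + 28.1252/60 = 21.4687533
  S → negative
  Lon: degrees = first 3 digits = 10, minutes = 7.919; 10 + 7.919/60 = 10.1319833
  E ⇒ keep positive
Point 2:
  Lat: split at 2 digits → 32° and 4.5223′; 32 + 4.5223/60 = 32.0753717
  N ⇒ keep positive
  λ: split at 3 digits → 000° and 52.6009′; 0 + 52.6009/60 = 0.8766817
  hemisphere W, so the sign is −
Point 3:
  Latitude: degrees = first 2 digits = 48, minutes = 11.546; 48 + 11.546/60 = 48.1924333
  N → positive
  Longitude: split at 3 digits → 107° and 1.8549′; 107 + 1.8549/60 = 107.0309150
  E ⇒ keep positive
Point 4:
  Latitude: split at 2 digits → 79° and 38.52328′; 79 + 38.52328/60 = 79.6420547
  hemisphere S, so the sign is −
  Lon: split at 3 digits → 133° and 56.71112′; 133 + 56.71112/60 = 133.9451853
  E ⇒ keep positive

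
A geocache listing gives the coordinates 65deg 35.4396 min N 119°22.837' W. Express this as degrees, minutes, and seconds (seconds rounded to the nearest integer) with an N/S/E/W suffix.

65°35′26″ N, 119°22′50″ W

φ: 35.43960′ → 35′ and 0.43960 × 60 = 26.38″
Longitude: 22.83700′ → 22′ and 0.83700 × 60 = 50.22″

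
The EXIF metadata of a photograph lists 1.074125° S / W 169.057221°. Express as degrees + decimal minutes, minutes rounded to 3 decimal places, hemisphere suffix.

1° 4.448′ S, 169° 3.433′ W

Lat: fractional part 0.074125 → 4.44750 minutes
Longitude: fractional part 0.057221 → 3.43326 minutes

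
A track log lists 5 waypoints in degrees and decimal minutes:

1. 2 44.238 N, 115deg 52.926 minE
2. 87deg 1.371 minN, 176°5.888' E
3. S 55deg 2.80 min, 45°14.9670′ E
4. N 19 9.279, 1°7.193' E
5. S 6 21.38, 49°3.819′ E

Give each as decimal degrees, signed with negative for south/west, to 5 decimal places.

1. 2.73730, 115.88210
2. 87.02285, 176.09813
3. -55.04667, 45.24945
4. 19.15465, 1.11988
5. -6.35633, 49.06365

Point 1:
  Latitude: 2 + 44.238/60 = 2.737300
  N → positive
  λ: 115 + 52.926/60 = 115.882100
  E → positive
Point 2:
  Latitude: 87 + 1.371/60 = 87.022850
  N ⇒ keep positive
  Lon: 176 + 5.888/60 = 176.098133
  E ⇒ keep positive
Point 3:
  φ: 55 + 2.8/60 = 55.046667
  hemisphere S, so the sign is −
  Longitude: 45 + 14.967/60 = 45.249450
  E ⇒ keep positive
Point 4:
  φ: 9.279′ = 0.154650°; total 19.154650
  N ⇒ keep positive
  Lon: 1 + 7.193/60 = 1.119883
  E ⇒ keep positive
Point 5:
  Lat: 21.38′ = 0.356333°; total 6.356333
  hemisphere S, so the sign is −
  Longitude: 49 + 3.819/60 = 49.063650
  E → positive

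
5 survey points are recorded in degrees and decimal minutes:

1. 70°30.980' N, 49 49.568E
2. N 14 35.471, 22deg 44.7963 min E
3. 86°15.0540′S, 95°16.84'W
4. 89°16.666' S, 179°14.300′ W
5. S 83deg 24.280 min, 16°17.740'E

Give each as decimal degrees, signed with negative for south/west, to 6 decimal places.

1. 70.516333, 49.826133
2. 14.591183, 22.746605
3. -86.250900, -95.280667
4. -89.277767, -179.238333
5. -83.404667, 16.295667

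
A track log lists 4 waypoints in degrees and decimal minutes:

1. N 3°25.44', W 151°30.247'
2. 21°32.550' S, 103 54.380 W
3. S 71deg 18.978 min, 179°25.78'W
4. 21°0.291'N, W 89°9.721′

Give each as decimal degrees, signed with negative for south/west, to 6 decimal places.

Point 1:
  φ: 3 + 25.44/60 = 3.4240000
  N ⇒ keep positive
  λ: 151 + 30.247/60 = 151.5041167
  W ⇒ negate
Point 2:
  Latitude: 32.55′ = 0.542500°; total 21.5425000
  S → negative
  Lon: 54.38′ = 0.906333°; total 103.9063333
  hemisphere W, so the sign is −
Point 3:
  φ: 71 + 18.978/60 = 71.3163000
  S ⇒ negate
  Lon: 179 + 25.78/60 = 179.4296667
  hemisphere W, so the sign is −
Point 4:
  φ: 21 + 0.291/60 = 21.0048500
  N → positive
  Lon: 89 + 9.721/60 = 89.1620167
  W ⇒ negate

1. 3.424000, -151.504117
2. -21.542500, -103.906333
3. -71.316300, -179.429667
4. 21.004850, -89.162017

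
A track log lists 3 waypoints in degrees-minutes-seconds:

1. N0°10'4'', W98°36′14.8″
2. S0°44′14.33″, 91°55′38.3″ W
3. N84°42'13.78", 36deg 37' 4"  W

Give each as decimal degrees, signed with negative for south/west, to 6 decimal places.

1. 0.167778, -98.604111
2. -0.737314, -91.927306
3. 84.703828, -36.617778

Point 1:
  Lat: 0° + 10/60 + 4/3600 = 0 + 0.166667 + 0.001111 = 0.1677778
  N ⇒ keep positive
  Longitude: 98 + 36/60 + 14.8/3600 = 98.6041111
  W ⇒ negate
Point 2:
  Latitude: 44′ + 14.33″ = 44.23883′; 0 + 44.23883/60 = 0.7373139
  hemisphere S, so the sign is −
  Longitude: 91 + 55/60 + 38.3/3600 = 91.9273056
  W → negative
Point 3:
  Latitude: 42′ + 13.78″ = 42.22967′; 84 + 42.22967/60 = 84.7038278
  N → positive
  Longitude: 37′ + 4″ = 37.06667′; 36 + 37.06667/60 = 36.6177778
  W ⇒ negate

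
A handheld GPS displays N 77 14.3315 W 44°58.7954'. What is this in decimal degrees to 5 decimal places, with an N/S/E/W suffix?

Latitude: 77 + 14.3315/60 = 77.238858
Longitude: 44 + 58.7954/60 = 44.979923

77.23886° N, 44.97992° W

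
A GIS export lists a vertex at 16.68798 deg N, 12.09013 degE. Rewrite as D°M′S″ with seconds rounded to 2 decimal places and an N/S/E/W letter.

16°41′16.73″ N, 12°05′24.47″ E

φ: 0.687980 × 60 = 41.27880′ → 41′, remainder × 60 = 16.7280″
λ: 0.090130 × 60 = 5.40780′ → 5′, remainder × 60 = 24.4680″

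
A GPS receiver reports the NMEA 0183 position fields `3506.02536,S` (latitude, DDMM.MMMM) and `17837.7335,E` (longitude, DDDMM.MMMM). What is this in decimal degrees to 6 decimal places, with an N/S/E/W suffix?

35.100423° S, 178.628892° E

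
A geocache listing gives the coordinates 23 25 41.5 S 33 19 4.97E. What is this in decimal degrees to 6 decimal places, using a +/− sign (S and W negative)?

-23.428194, 33.318047

φ: 25′ + 41.5″ = 25.69167′; 23 + 25.69167/60 = 23.4281944
S ⇒ negate
Longitude: 33° + 19/60 + 4.97/3600 = 33 + 0.316667 + 0.001381 = 33.3180472
E ⇒ keep positive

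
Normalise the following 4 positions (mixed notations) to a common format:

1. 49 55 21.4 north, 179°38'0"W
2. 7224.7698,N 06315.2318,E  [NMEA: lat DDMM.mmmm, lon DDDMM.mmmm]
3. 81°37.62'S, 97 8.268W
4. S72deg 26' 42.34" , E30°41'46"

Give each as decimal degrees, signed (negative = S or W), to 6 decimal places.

1. 49.922611, -179.633333
2. 72.412830, 63.253863
3. -81.627000, -97.137800
4. -72.445094, 30.696111

Point 1:
  φ: 55′ + 21.4″ = 55.35667′; 49 + 55.35667/60 = 49.9226111
  N → positive
  Longitude: 179° + 38/60 + 0/3600 = 179 + 0.633333 + 0.000000 = 179.6333333
  hemisphere W, so the sign is −
Point 2:
  Lat: degrees = first 2 digits = 72, minutes = 24.7698; 72 + 24.7698/60 = 72.4128300
  N ⇒ keep positive
  Longitude: split at 3 digits → 063° and 15.2318′; 63 + 15.2318/60 = 63.2538633
  E → positive
Point 3:
  Latitude: 37.62′ = 0.627000°; total 81.6270000
  hemisphere S, so the sign is −
  Lon: 97 + 8.268/60 = 97.1378000
  W ⇒ negate
Point 4:
  Latitude: 72° + 26/60 + 42.34/3600 = 72 + 0.433333 + 0.011761 = 72.4450944
  S ⇒ negate
  Lon: 41′ + 46″ = 41.76667′; 30 + 41.76667/60 = 30.6961111
  E → positive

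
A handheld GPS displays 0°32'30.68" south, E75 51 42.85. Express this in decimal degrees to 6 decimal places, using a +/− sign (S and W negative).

-0.541856, 75.861903

φ: 0° + 32/60 + 30.68/3600 = 0 + 0.533333 + 0.008522 = 0.5418556
S → negative
Longitude: 51′ + 42.85″ = 51.71417′; 75 + 51.71417/60 = 75.8619028
E → positive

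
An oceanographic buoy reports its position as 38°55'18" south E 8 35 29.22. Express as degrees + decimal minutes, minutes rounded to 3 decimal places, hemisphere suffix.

Latitude: seconds/60 = 0.30000; minutes = 55 + 0.30000 = 55.30000
Longitude: seconds/60 = 0.48700; minutes = 35 + 0.48700 = 35.48700

38° 55.300′ S, 8° 35.487′ E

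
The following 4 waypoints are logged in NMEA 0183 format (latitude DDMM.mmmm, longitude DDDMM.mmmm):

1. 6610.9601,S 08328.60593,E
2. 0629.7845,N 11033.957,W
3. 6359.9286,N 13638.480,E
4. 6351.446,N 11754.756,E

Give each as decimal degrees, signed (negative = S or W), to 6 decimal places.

Point 1:
  φ: split at 2 digits → 66° and 10.9601′; 66 + 10.9601/60 = 66.1826683
  S ⇒ negate
  λ: split at 3 digits → 083° and 28.60593′; 83 + 28.60593/60 = 83.4767655
  E → positive
Point 2:
  φ: degrees = first 2 digits = 6, minutes = 29.7845; 6 + 29.7845/60 = 6.4964083
  N → positive
  λ: split at 3 digits → 110° and 33.957′; 110 + 33.957/60 = 110.5659500
  W ⇒ negate
Point 3:
  Lat: degrees = first 2 digits = 63, minutes = 59.9286; 63 + 59.9286/60 = 63.9988100
  N ⇒ keep positive
  Longitude: split at 3 digits → 136° and 38.48′; 136 + 38.48/60 = 136.6413333
  E → positive
Point 4:
  φ: degrees = first 2 digits = 63, minutes = 51.446; 63 + 51.446/60 = 63.8574333
  N → positive
  Longitude: split at 3 digits → 117° and 54.756′; 117 + 54.756/60 = 117.9126000
  E → positive

1. -66.182668, 83.476766
2. 6.496408, -110.565950
3. 63.998810, 136.641333
4. 63.857433, 117.912600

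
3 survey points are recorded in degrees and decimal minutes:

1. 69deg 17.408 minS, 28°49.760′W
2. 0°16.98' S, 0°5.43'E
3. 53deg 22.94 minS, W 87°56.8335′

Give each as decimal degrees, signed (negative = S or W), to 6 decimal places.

1. -69.290133, -28.829333
2. -0.283000, 0.090500
3. -53.382333, -87.947225

Point 1:
  Lat: 17.408′ = 0.290133°; total 69.2901333
  S ⇒ negate
  λ: 28 + 49.76/60 = 28.8293333
  W ⇒ negate
Point 2:
  φ: 0 + 16.98/60 = 0.2830000
  hemisphere S, so the sign is −
  λ: 5.43′ = 0.090500°; total 0.0905000
  E → positive
Point 3:
  φ: 53 + 22.94/60 = 53.3823333
  S ⇒ negate
  Lon: 56.8335′ = 0.947225°; total 87.9472250
  hemisphere W, so the sign is −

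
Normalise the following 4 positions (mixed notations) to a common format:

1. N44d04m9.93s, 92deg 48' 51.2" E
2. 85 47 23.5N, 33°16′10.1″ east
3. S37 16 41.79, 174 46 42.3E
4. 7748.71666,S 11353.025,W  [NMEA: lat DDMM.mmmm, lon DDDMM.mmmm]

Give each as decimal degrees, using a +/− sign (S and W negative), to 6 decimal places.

1. 44.069425, 92.814222
2. 85.789861, 33.269472
3. -37.278275, 174.778417
4. -77.811944, -113.883750

Point 1:
  Latitude: 44° + 4/60 + 9.93/3600 = 44 + 0.066667 + 0.002758 = 44.0694250
  N → positive
  Lon: 92 + 48/60 + 51.2/3600 = 92.8142222
  E → positive
Point 2:
  Lat: 85° + 47/60 + 23.5/3600 = 85 + 0.783333 + 0.006528 = 85.7898611
  N → positive
  λ: 16′ + 10.1″ = 16.16833′; 33 + 16.16833/60 = 33.2694722
  E ⇒ keep positive
Point 3:
  Latitude: 37° + 16/60 + 41.79/3600 = 37 + 0.266667 + 0.011608 = 37.2782750
  S ⇒ negate
  λ: 174 + 46/60 + 42.3/3600 = 174.7784167
  E ⇒ keep positive
Point 4:
  φ: split at 2 digits → 77° and 48.71666′; 77 + 48.71666/60 = 77.8119443
  S ⇒ negate
  Lon: degrees = first 3 digits = 113, minutes = 53.025; 113 + 53.025/60 = 113.8837500
  hemisphere W, so the sign is −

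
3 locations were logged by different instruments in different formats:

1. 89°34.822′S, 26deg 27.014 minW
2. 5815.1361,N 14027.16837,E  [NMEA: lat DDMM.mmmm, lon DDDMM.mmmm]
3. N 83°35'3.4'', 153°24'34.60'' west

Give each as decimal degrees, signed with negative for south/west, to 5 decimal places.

1. -89.58037, -26.45023
2. 58.25227, 140.45281
3. 83.58428, -153.40961

Point 1:
  Lat: 89 + 34.822/60 = 89.580367
  S ⇒ negate
  λ: 27.014′ = 0.450233°; total 26.450233
  W ⇒ negate
Point 2:
  φ: degrees = first 2 digits = 58, minutes = 15.1361; 58 + 15.1361/60 = 58.252268
  N → positive
  λ: split at 3 digits → 140° and 27.16837′; 140 + 27.16837/60 = 140.452806
  E → positive
Point 3:
  φ: 35′ + 3.4″ = 35.05667′; 83 + 35.05667/60 = 83.584278
  N ⇒ keep positive
  Lon: 24′ + 34.6″ = 24.57667′; 153 + 24.57667/60 = 153.409611
  hemisphere W, so the sign is −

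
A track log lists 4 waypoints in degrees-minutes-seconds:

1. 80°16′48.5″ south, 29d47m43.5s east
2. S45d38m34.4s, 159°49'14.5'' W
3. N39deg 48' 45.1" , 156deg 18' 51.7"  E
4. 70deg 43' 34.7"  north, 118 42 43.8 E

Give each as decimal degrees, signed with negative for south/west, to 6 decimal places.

1. -80.280139, 29.795417
2. -45.642889, -159.820694
3. 39.812528, 156.314361
4. 70.726306, 118.712167

Point 1:
  Lat: 80 + 16/60 + 48.5/3600 = 80.2801389
  hemisphere S, so the sign is −
  Longitude: 29 + 47/60 + 43.5/3600 = 29.7954167
  E → positive
Point 2:
  Latitude: 45 + 38/60 + 34.4/3600 = 45.6428889
  hemisphere S, so the sign is −
  Lon: 159 + 49/60 + 14.5/3600 = 159.8206944
  hemisphere W, so the sign is −
Point 3:
  Latitude: 39 + 48/60 + 45.1/3600 = 39.8125278
  N ⇒ keep positive
  Lon: 18′ + 51.7″ = 18.86167′; 156 + 18.86167/60 = 156.3143611
  E ⇒ keep positive
Point 4:
  φ: 43′ + 34.7″ = 43.57833′; 70 + 43.57833/60 = 70.7263056
  N → positive
  Lon: 42′ + 43.8″ = 42.73000′; 118 + 42.73000/60 = 118.7121667
  E → positive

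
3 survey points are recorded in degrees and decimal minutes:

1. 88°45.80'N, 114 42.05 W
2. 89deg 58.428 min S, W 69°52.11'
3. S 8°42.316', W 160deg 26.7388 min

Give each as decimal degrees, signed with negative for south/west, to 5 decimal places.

Point 1:
  φ: 88 + 45.8/60 = 88.763333
  N → positive
  Lon: 42.05′ = 0.700833°; total 114.700833
  hemisphere W, so the sign is −
Point 2:
  Latitude: 58.428′ = 0.973800°; total 89.973800
  S ⇒ negate
  Lon: 52.11′ = 0.868500°; total 69.868500
  hemisphere W, so the sign is −
Point 3:
  Lat: 8 + 42.316/60 = 8.705267
  S → negative
  Lon: 26.7388′ = 0.445647°; total 160.445647
  W ⇒ negate

1. 88.76333, -114.70083
2. -89.97380, -69.86850
3. -8.70527, -160.44565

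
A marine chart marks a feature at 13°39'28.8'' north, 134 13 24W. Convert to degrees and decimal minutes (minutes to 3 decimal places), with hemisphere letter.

13° 39.480′ N, 134° 13.400′ W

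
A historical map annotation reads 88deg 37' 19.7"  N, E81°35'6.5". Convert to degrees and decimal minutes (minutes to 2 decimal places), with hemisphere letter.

Lat: seconds/60 = 0.32833; minutes = 37 + 0.32833 = 37.3283
Lon: seconds/60 = 0.10833; minutes = 35 + 0.10833 = 35.1083

88° 37.33′ N, 81° 35.11′ E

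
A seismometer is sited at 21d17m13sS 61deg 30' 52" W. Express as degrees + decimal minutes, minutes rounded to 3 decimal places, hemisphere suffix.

21° 17.217′ S, 61° 30.867′ W

Latitude: seconds/60 = 0.21667; minutes = 17 + 0.21667 = 17.21667
Lon: seconds/60 = 0.86667; minutes = 30 + 0.86667 = 30.86667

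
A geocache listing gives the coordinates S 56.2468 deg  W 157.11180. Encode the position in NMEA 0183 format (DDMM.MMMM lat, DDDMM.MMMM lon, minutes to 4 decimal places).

Latitude: 56° + 0.246800 × 60 = 56° 14.808000′
λ: fractional part 0.111800 → 6.708000 minutes

5614.8080,S / 15706.7080,W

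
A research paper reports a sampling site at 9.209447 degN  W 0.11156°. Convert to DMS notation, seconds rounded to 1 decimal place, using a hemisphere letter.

9°12′34.0″ N, 0°06′41.6″ W

Latitude: whole degrees 9; 12.56682′ → 12′ and 34.009″
λ: whole degrees 0; 6.69360′ → 6′ and 41.616″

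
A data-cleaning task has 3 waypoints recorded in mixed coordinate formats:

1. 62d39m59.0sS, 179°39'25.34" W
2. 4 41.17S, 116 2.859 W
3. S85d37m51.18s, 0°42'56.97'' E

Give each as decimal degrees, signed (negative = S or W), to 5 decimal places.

1. -62.66639, -179.65704
2. -4.68617, -116.04765
3. -85.63088, 0.71583

Point 1:
  Lat: 62 + 39/60 + 59/3600 = 62.666389
  hemisphere S, so the sign is −
  λ: 179° + 39/60 + 25.34/3600 = 179 + 0.650000 + 0.007039 = 179.657039
  W ⇒ negate
Point 2:
  φ: 4 + 41.17/60 = 4.686167
  S → negative
  Lon: 116 + 2.859/60 = 116.047650
  W ⇒ negate
Point 3:
  Latitude: 85 + 37/60 + 51.18/3600 = 85.630883
  S ⇒ negate
  Lon: 0 + 42/60 + 56.97/3600 = 0.715825
  E ⇒ keep positive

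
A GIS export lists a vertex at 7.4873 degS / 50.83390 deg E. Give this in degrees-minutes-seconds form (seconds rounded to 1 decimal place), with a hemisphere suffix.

Lat: 0.487300° → 29.23800′; 0.23800 × 60 = 14.280″
Longitude: 0.833900° → 50.03400′; 0.03400 × 60 = 2.040″

7°29′14.3″ S, 50°50′2.0″ E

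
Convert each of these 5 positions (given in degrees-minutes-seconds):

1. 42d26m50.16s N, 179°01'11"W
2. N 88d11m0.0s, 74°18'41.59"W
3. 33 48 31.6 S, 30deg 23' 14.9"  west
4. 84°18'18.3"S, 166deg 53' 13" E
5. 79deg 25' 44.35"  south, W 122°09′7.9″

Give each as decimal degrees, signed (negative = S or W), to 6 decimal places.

Point 1:
  Latitude: 42° + 26/60 + 50.16/3600 = 42 + 0.433333 + 0.013933 = 42.4472667
  N → positive
  Longitude: 179° + 1/60 + 11/3600 = 179 + 0.016667 + 0.003056 = 179.0197222
  hemisphere W, so the sign is −
Point 2:
  Lat: 11′ + 0″ = 11.00000′; 88 + 11.00000/60 = 88.1833333
  N → positive
  λ: 18′ + 41.59″ = 18.69317′; 74 + 18.69317/60 = 74.3115528
  W ⇒ negate
Point 3:
  Lat: 33° + 48/60 + 31.6/3600 = 33 + 0.800000 + 0.008778 = 33.8087778
  S ⇒ negate
  Longitude: 30 + 23/60 + 14.9/3600 = 30.3874722
  hemisphere W, so the sign is −
Point 4:
  φ: 84 + 18/60 + 18.3/3600 = 84.3050833
  hemisphere S, so the sign is −
  Longitude: 166 + 53/60 + 13/3600 = 166.8869444
  E ⇒ keep positive
Point 5:
  φ: 79° + 25/60 + 44.35/3600 = 79 + 0.416667 + 0.012319 = 79.4289861
  hemisphere S, so the sign is −
  Longitude: 122° + 9/60 + 7.9/3600 = 122 + 0.150000 + 0.002194 = 122.1521944
  hemisphere W, so the sign is −

1. 42.447267, -179.019722
2. 88.183333, -74.311553
3. -33.808778, -30.387472
4. -84.305083, 166.886944
5. -79.428986, -122.152194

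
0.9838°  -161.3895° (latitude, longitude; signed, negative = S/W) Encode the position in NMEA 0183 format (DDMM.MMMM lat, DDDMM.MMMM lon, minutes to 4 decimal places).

0059.0280,N / 16123.3700,W

Latitude: fractional part 0.983800 → 59.028000 minutes
Longitude is negative → W; |value| = 161.389500
λ: minutes = (161.389500 − 161) × 60 = 23.370000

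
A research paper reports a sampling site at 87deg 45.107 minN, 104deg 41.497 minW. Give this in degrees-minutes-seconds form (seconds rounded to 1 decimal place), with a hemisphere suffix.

Lat: fractional minutes 0.10700 × 60 = 6.420″
Lon: fractional minutes 0.49700 × 60 = 29.820″

87°45′6.4″ N, 104°41′29.8″ W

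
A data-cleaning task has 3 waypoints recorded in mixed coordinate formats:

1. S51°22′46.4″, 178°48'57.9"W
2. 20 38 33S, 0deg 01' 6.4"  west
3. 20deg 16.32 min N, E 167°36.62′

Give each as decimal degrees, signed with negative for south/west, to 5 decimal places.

Point 1:
  Lat: 51° + 22/60 + 46.4/3600 = 51 + 0.366667 + 0.012889 = 51.379556
  hemisphere S, so the sign is −
  λ: 178 + 48/60 + 57.9/3600 = 178.816083
  hemisphere W, so the sign is −
Point 2:
  φ: 20 + 38/60 + 33/3600 = 20.642500
  hemisphere S, so the sign is −
  Longitude: 1′ + 6.4″ = 1.10667′; 0 + 1.10667/60 = 0.018444
  W → negative
Point 3:
  Latitude: 20 + 16.32/60 = 20.272000
  N → positive
  Longitude: 36.62′ = 0.610333°; total 167.610333
  E → positive

1. -51.37956, -178.81608
2. -20.64250, -0.01844
3. 20.27200, 167.61033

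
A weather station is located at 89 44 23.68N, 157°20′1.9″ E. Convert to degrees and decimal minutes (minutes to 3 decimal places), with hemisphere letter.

φ: seconds/60 = 0.39467; minutes = 44 + 0.39467 = 44.39467
Lon: seconds/60 = 0.03167; minutes = 20 + 0.03167 = 20.03167

89° 44.395′ N, 157° 20.032′ E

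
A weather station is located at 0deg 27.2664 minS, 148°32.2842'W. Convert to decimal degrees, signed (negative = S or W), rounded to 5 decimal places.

Latitude: 27.2664′ = 0.454440°; total 0.454440
S → negative
Lon: 32.2842′ = 0.538070°; total 148.538070
W → negative

-0.45444, -148.53807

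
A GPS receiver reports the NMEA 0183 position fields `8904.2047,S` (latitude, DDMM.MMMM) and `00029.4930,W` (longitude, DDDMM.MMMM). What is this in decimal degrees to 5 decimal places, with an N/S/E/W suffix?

Lat: degrees = first 2 digits = 89, minutes = 4.2047; 89 + 4.2047/60 = 89.070078
Lon: split at 3 digits → 000° and 29.493′; 0 + 29.493/60 = 0.491550

89.07008° S, 0.49155° W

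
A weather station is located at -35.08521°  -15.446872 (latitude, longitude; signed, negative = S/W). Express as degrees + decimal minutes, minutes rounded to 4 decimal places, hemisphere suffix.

Latitude is negative → S; |value| = 35.085210
φ: 35° + 0.085210 × 60 = 35° 5.112600′
Longitude is negative → W; |value| = 15.446872
Lon: minutes = (15.446872 − 15) × 60 = 26.812320

35° 5.1126′ S, 15° 26.8123′ W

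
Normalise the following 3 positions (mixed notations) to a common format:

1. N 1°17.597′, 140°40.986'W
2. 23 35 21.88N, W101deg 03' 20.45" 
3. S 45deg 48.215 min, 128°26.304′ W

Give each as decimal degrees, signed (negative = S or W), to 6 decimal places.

1. 1.293283, -140.683100
2. 23.589411, -101.055681
3. -45.803583, -128.438400

Point 1:
  φ: 1 + 17.597/60 = 1.2932833
  N → positive
  Longitude: 140 + 40.986/60 = 140.6831000
  W ⇒ negate
Point 2:
  Lat: 23° + 35/60 + 21.88/3600 = 23 + 0.583333 + 0.006078 = 23.5894111
  N ⇒ keep positive
  λ: 101° + 3/60 + 20.45/3600 = 101 + 0.050000 + 0.005681 = 101.0556806
  W → negative
Point 3:
  φ: 45 + 48.215/60 = 45.8035833
  S → negative
  λ: 128 + 26.304/60 = 128.4384000
  W ⇒ negate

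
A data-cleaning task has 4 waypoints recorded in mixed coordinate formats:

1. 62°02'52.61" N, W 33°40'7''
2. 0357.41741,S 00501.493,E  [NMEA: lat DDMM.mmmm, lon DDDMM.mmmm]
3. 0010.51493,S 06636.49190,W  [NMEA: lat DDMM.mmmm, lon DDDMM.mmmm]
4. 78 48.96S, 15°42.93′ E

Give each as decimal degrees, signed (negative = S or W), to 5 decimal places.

1. 62.04795, -33.66861
2. -3.95696, 5.02488
3. -0.17525, -66.60820
4. -78.81600, 15.71550

Point 1:
  Latitude: 2′ + 52.61″ = 2.87683′; 62 + 2.87683/60 = 62.047947
  N → positive
  Lon: 33 + 40/60 + 7/3600 = 33.668611
  hemisphere W, so the sign is −
Point 2:
  φ: degrees = first 2 digits = 3, minutes = 57.41741; 3 + 57.41741/60 = 3.956957
  S → negative
  Longitude: degrees = first 3 digits = 5, minutes = 1.493; 5 + 1.493/60 = 5.024883
  E ⇒ keep positive
Point 3:
  Latitude: degrees = first 2 digits = 0, minutes = 10.51493; 0 + 10.51493/60 = 0.175249
  S ⇒ negate
  λ: degrees = first 3 digits = 66, minutes = 36.4919; 66 + 36.4919/60 = 66.608198
  W ⇒ negate
Point 4:
  Lat: 78 + 48.96/60 = 78.816000
  S → negative
  λ: 42.93′ = 0.715500°; total 15.715500
  E → positive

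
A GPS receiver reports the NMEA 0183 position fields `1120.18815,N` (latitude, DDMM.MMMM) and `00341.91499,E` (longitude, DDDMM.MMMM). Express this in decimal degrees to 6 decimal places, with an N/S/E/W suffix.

φ: split at 2 digits → 11° and 20.18815′; 11 + 20.18815/60 = 11.3364692
λ: degrees = first 3 digits = 3, minutes = 41.91499; 3 + 41.91499/60 = 3.6985832

11.336469° N, 3.698583° E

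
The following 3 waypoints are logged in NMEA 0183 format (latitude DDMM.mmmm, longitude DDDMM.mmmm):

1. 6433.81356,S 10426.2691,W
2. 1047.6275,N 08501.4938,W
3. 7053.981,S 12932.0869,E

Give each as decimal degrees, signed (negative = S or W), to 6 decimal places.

Point 1:
  Lat: degrees = first 2 digits = 64, minutes = 33.81356; 64 + 33.81356/60 = 64.5635593
  S → negative
  Lon: split at 3 digits → 104° and 26.2691′; 104 + 26.2691/60 = 104.4378183
  W → negative
Point 2:
  Latitude: degrees = first 2 digits = 10, minutes = 47.6275; 10 + 47.6275/60 = 10.7937917
  N ⇒ keep positive
  λ: degrees = first 3 digits = 85, minutes = 1.4938; 85 + 1.4938/60 = 85.0248967
  hemisphere W, so the sign is −
Point 3:
  Lat: degrees = first 2 digits = 70, minutes = 53.981; 70 + 53.981/60 = 70.8996833
  hemisphere S, so the sign is −
  Lon: degrees = first 3 digits = 129, minutes = 32.0869; 129 + 32.0869/60 = 129.5347817
  E → positive

1. -64.563559, -104.437818
2. 10.793792, -85.024897
3. -70.899683, 129.534782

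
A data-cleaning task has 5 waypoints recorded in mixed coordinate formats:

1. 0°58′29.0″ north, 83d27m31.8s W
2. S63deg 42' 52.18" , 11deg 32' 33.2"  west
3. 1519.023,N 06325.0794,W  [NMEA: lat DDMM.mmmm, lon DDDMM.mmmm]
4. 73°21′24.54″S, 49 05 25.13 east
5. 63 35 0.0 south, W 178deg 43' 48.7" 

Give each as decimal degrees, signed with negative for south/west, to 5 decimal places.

Point 1:
  Lat: 0 + 58/60 + 29/3600 = 0.974722
  N ⇒ keep positive
  Lon: 83° + 27/60 + 31.8/3600 = 83 + 0.450000 + 0.008833 = 83.458833
  hemisphere W, so the sign is −
Point 2:
  φ: 63° + 42/60 + 52.18/3600 = 63 + 0.700000 + 0.014494 = 63.714494
  S ⇒ negate
  Lon: 11° + 32/60 + 33.2/3600 = 11 + 0.533333 + 0.009222 = 11.542556
  W → negative
Point 3:
  Latitude: degrees = first 2 digits = 15, minutes = 19.023; 15 + 19.023/60 = 15.317050
  N ⇒ keep positive
  Lon: degrees = first 3 digits = 63, minutes = 25.0794; 63 + 25.0794/60 = 63.417990
  W → negative
Point 4:
  φ: 21′ + 24.54″ = 21.40900′; 73 + 21.40900/60 = 73.356817
  S ⇒ negate
  λ: 49 + 5/60 + 25.13/3600 = 49.090314
  E ⇒ keep positive
Point 5:
  Latitude: 35′ + 0″ = 35.00000′; 63 + 35.00000/60 = 63.583333
  S → negative
  Longitude: 43′ + 48.7″ = 43.81167′; 178 + 43.81167/60 = 178.730194
  W → negative

1. 0.97472, -83.45883
2. -63.71449, -11.54256
3. 15.31705, -63.41799
4. -73.35682, 49.09031
5. -63.58333, -178.73019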